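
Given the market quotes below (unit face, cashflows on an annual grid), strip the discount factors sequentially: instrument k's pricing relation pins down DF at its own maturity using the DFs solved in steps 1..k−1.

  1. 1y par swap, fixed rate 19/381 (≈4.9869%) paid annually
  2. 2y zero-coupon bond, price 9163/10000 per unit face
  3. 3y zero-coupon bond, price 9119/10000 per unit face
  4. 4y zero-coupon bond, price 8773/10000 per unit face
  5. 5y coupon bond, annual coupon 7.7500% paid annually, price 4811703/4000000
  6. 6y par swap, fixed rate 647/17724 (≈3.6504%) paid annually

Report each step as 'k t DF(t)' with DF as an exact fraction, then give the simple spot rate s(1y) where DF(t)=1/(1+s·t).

1 1 381/400
2 2 9163/10000
3 3 9119/10000
4 4 8773/10000
5 5 8533/10000
6 6 8059/10000
s(1y) = (1/(381/400) − 1)/(1) = 19/381 ≈ 4.9869%

step 1 [1y] swap r/1=19/381: DF=(1 − 19/381·(0))/(1+19/381) = 381/400 ≈ 0.952500
step 2 [2y] zero: DF = P = 9163/10000 ≈ 0.916300
step 3 [3y] zero: DF = P = 9119/10000 ≈ 0.911900
step 4 [4y] zero: DF = P = 8773/10000 ≈ 0.877300
step 5 [5y] bond c/1=31/400: DF=(4811703/4000000 − 31/400·(0.952500+0.916300+0.911900+0.877300))/(1+31/400) = 8533/10000 ≈ 0.853300
step 6 [6y] swap r/1=647/17724: DF=(1 − 647/17724·(0.952500+0.916300+0.911900+0.877300+0.853300))/(1+647/17724) = 8059/10000 ≈ 0.805900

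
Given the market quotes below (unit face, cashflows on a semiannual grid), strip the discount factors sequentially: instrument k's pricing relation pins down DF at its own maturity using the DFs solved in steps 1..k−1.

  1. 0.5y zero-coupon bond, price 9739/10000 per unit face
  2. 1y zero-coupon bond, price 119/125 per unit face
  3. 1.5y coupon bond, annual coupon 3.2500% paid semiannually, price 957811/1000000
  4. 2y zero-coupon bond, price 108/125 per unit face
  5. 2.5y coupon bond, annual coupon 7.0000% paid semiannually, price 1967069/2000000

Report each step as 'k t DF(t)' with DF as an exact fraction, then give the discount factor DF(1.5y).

step 1 [0.5y] zero: DF = P = 9739/10000 ≈ 0.973900
step 2 [1y] zero: DF = P = 119/125 ≈ 0.952000
step 3 [1.5y] bond c/2=13/800: DF=(957811/1000000 − 13/800·(0.973900+0.952000))/(1+13/800) = 9117/10000 ≈ 0.911700
step 4 [2y] zero: DF = P = 108/125 ≈ 0.864000
step 5 [2.5y] bond c/2=7/200: DF=(1967069/2000000 − 7/200·(0.973900+0.952000+0.911700+0.864000))/(1+7/200) = 8251/10000 ≈ 0.825100

1 1/2 9739/10000
2 1 119/125
3 3/2 9117/10000
4 2 108/125
5 5/2 8251/10000
DF(1.5y) = 9117/10000 ≈ 0.911700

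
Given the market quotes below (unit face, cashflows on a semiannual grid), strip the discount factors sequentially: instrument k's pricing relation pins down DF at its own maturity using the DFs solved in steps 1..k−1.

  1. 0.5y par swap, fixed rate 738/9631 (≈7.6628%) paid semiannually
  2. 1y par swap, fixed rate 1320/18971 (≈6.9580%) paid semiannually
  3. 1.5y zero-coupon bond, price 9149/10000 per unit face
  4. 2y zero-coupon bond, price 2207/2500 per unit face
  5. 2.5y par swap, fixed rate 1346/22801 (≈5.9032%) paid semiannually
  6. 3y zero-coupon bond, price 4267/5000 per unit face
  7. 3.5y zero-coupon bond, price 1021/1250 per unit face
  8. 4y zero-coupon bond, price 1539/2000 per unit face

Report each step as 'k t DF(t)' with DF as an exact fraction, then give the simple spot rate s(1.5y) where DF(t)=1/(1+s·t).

1 1/2 9631/10000
2 1 467/500
3 3/2 9149/10000
4 2 2207/2500
5 5/2 4327/5000
6 3 4267/5000
7 7/2 1021/1250
8 4 1539/2000
s(1.5y) = (1/(9149/10000) − 1)/(3/2) = 1702/27447 ≈ 6.2010%

step 1 [0.5y] swap r/2=369/9631: DF=(1 − 369/9631·(0))/(1+369/9631) = 9631/10000 ≈ 0.963100
step 2 [1y] swap r/2=660/18971: DF=(1 − 660/18971·(0.963100))/(1+660/18971) = 467/500 ≈ 0.934000
step 3 [1.5y] zero: DF = P = 9149/10000 ≈ 0.914900
step 4 [2y] zero: DF = P = 2207/2500 ≈ 0.882800
step 5 [2.5y] swap r/2=673/22801: DF=(1 − 673/22801·(0.963100+0.934000+0.914900+0.882800))/(1+673/22801) = 4327/5000 ≈ 0.865400
step 6 [3y] zero: DF = P = 4267/5000 ≈ 0.853400
step 7 [3.5y] zero: DF = P = 1021/1250 ≈ 0.816800
step 8 [4y] zero: DF = P = 1539/2000 ≈ 0.769500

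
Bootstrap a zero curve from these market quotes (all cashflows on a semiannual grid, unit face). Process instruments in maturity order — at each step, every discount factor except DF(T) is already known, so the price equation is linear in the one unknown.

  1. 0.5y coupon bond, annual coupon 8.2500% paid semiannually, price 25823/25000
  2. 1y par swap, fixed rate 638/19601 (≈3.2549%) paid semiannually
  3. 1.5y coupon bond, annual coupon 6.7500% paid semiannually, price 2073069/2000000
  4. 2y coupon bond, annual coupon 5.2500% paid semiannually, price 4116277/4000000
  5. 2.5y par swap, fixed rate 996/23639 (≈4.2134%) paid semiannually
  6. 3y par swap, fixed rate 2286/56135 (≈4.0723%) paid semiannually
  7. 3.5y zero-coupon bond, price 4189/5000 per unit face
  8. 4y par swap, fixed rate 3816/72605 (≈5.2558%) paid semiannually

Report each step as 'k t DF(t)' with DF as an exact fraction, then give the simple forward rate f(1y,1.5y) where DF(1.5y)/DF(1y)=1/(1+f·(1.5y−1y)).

step 1 [0.5y] bond c/2=33/800: DF=(25823/25000 − 33/800·(0))/(1+33/800) = 124/125 ≈ 0.992000
step 2 [1y] swap r/2=319/19601: DF=(1 − 319/19601·(0.992000))/(1+319/19601) = 9681/10000 ≈ 0.968100
step 3 [1.5y] bond c/2=27/800: DF=(2073069/2000000 − 27/800·(0.992000+0.968100))/(1+27/800) = 9387/10000 ≈ 0.938700
step 4 [2y] bond c/2=21/800: DF=(4116277/4000000 − 21/800·(0.992000+0.968100+0.938700))/(1+21/800) = 4643/5000 ≈ 0.928600
step 5 [2.5y] swap r/2=498/23639: DF=(1 − 498/23639·(0.992000+0.968100+0.938700+0.928600))/(1+498/23639) = 2251/2500 ≈ 0.900400
step 6 [3y] swap r/2=1143/56135: DF=(1 − 1143/56135·(0.992000+0.968100+0.938700+0.928600+0.900400))/(1+1143/56135) = 8857/10000 ≈ 0.885700
step 7 [3.5y] zero: DF = P = 4189/5000 ≈ 0.837800
step 8 [4y] swap r/2=1908/72605: DF=(1 − 1908/72605·(0.992000+0.968100+0.938700+0.928600+0.900400+0.885700+0.837800))/(1+1908/72605) = 2023/2500 ≈ 0.809200

1 1/2 124/125
2 1 9681/10000
3 3/2 9387/10000
4 2 4643/5000
5 5/2 2251/2500
6 3 8857/10000
7 7/2 4189/5000
8 4 2023/2500
f(1y,1.5y) = ((9681/10000)/(9387/10000) − 1)/(1/2) = 28/447 ≈ 6.2640%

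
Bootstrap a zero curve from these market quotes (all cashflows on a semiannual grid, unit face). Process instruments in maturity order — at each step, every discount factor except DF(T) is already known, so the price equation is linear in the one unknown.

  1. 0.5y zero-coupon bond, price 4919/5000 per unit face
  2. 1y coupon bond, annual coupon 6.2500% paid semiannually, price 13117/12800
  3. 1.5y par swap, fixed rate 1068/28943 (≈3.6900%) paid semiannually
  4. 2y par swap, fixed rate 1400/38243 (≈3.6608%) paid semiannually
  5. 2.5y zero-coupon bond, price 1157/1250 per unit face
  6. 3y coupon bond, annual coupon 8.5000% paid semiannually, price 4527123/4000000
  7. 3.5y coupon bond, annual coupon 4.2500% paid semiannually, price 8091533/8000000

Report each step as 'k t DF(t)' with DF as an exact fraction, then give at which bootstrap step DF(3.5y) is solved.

step 1 [0.5y] zero: DF = P = 4919/5000 ≈ 0.983800
step 2 [1y] bond c/2=1/32: DF=(13117/12800 − 1/32·(0.983800))/(1+1/32) = 9639/10000 ≈ 0.963900
step 3 [1.5y] swap r/2=534/28943: DF=(1 − 534/28943·(0.983800+0.963900))/(1+534/28943) = 4733/5000 ≈ 0.946600
step 4 [2y] swap r/2=700/38243: DF=(1 − 700/38243·(0.983800+0.963900+0.946600))/(1+700/38243) = 93/100 ≈ 0.930000
step 5 [2.5y] zero: DF = P = 1157/1250 ≈ 0.925600
step 6 [3y] bond c/2=17/400: DF=(4527123/4000000 − 17/400·(0.983800+0.963900+0.946600+0.930000+0.925600))/(1+17/400) = 223/250 ≈ 0.892000
step 7 [3.5y] bond c/2=17/800: DF=(8091533/8000000 − 17/800·(0.983800+0.963900+0.946600+0.930000+0.925600+0.892000))/(1+17/800) = 873/1000 ≈ 0.873000

1 1/2 4919/5000
2 1 9639/10000
3 3/2 4733/5000
4 2 93/100
5 5/2 1157/1250
6 3 223/250
7 7/2 873/1000
DF(3.5y) is solved at step 7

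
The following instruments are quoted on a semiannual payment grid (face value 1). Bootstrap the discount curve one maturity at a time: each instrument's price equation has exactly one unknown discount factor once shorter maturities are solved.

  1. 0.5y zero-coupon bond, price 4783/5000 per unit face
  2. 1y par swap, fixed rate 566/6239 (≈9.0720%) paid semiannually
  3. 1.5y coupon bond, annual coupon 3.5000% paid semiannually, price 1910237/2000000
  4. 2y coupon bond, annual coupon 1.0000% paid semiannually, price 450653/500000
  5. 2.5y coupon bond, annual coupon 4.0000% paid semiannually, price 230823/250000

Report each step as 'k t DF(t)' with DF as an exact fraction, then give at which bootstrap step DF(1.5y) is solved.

step 1 [0.5y] zero: DF = P = 4783/5000 ≈ 0.956600
step 2 [1y] swap r/2=283/6239: DF=(1 − 283/6239·(0.956600))/(1+283/6239) = 9151/10000 ≈ 0.915100
step 3 [1.5y] bond c/2=7/400: DF=(1910237/2000000 − 7/400·(0.956600+0.915100))/(1+7/400) = 1813/2000 ≈ 0.906500
step 4 [2y] bond c/2=1/200: DF=(450653/500000 − 1/200·(0.956600+0.915100+0.906500))/(1+1/200) = 883/1000 ≈ 0.883000
step 5 [2.5y] bond c/2=1/50: DF=(230823/250000 − 1/50·(0.956600+0.915100+0.906500+0.883000))/(1+1/50) = 4167/5000 ≈ 0.833400

1 1/2 4783/5000
2 1 9151/10000
3 3/2 1813/2000
4 2 883/1000
5 5/2 4167/5000
DF(1.5y) is solved at step 3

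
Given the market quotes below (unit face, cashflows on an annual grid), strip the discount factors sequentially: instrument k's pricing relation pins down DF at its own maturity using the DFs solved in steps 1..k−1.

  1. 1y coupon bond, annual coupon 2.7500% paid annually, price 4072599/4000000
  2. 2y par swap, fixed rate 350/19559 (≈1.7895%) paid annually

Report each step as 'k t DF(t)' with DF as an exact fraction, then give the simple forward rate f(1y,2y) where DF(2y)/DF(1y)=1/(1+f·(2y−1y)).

1 1 9909/10000
2 2 193/200
f(1y,2y) = ((9909/10000)/(193/200) − 1)/(1) = 259/9650 ≈ 2.6839%

step 1 [1y] bond c/1=11/400: DF=(4072599/4000000 − 11/400·(0))/(1+11/400) = 9909/10000 ≈ 0.990900
step 2 [2y] swap r/1=350/19559: DF=(1 − 350/19559·(0.990900))/(1+350/19559) = 193/200 ≈ 0.965000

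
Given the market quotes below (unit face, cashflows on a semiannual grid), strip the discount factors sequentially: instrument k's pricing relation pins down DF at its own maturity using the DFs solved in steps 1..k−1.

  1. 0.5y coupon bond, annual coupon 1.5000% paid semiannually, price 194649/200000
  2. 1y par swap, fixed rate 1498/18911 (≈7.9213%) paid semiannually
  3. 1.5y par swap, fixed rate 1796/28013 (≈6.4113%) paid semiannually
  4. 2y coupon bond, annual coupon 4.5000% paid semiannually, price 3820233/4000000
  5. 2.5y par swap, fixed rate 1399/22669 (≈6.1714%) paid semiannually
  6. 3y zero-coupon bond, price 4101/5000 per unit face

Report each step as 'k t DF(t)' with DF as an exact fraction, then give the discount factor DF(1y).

step 1 [0.5y] bond c/2=3/400: DF=(194649/200000 − 3/400·(0))/(1+3/400) = 483/500 ≈ 0.966000
step 2 [1y] swap r/2=749/18911: DF=(1 − 749/18911·(0.966000))/(1+749/18911) = 9251/10000 ≈ 0.925100
step 3 [1.5y] swap r/2=898/28013: DF=(1 − 898/28013·(0.966000+0.925100))/(1+898/28013) = 4551/5000 ≈ 0.910200
step 4 [2y] bond c/2=9/400: DF=(3820233/4000000 − 9/400·(0.966000+0.925100+0.910200))/(1+9/400) = 2181/2500 ≈ 0.872400
step 5 [2.5y] swap r/2=1399/45338: DF=(1 − 1399/45338·(0.966000+0.925100+0.910200+0.872400))/(1+1399/45338) = 8601/10000 ≈ 0.860100
step 6 [3y] zero: DF = P = 4101/5000 ≈ 0.820200

1 1/2 483/500
2 1 9251/10000
3 3/2 4551/5000
4 2 2181/2500
5 5/2 8601/10000
6 3 4101/5000
DF(1y) = 9251/10000 ≈ 0.925100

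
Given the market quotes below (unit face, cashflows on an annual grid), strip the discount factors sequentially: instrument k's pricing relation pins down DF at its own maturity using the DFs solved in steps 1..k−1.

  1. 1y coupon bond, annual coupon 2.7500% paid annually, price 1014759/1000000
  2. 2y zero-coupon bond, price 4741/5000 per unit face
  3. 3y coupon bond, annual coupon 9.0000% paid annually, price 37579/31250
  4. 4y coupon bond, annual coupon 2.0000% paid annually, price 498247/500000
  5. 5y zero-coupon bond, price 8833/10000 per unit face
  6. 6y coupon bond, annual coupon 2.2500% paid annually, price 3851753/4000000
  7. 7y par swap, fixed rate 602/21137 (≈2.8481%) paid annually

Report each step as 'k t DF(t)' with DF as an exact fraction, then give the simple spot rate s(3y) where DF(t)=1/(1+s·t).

1 1 2469/2500
2 2 4741/5000
3 3 4717/5000
4 4 1841/2000
5 5 8833/10000
6 6 8387/10000
7 7 4097/5000
s(3y) = (1/(4717/5000) − 1)/(3) = 283/14151 ≈ 1.9999%

step 1 [1y] bond c/1=11/400: DF=(1014759/1000000 − 11/400·(0))/(1+11/400) = 2469/2500 ≈ 0.987600
step 2 [2y] zero: DF = P = 4741/5000 ≈ 0.948200
step 3 [3y] bond c/1=9/100: DF=(37579/31250 − 9/100·(0.987600+0.948200))/(1+9/100) = 4717/5000 ≈ 0.943400
step 4 [4y] bond c/1=1/50: DF=(498247/500000 − 1/50·(0.987600+0.948200+0.943400))/(1+1/50) = 1841/2000 ≈ 0.920500
step 5 [5y] zero: DF = P = 8833/10000 ≈ 0.883300
step 6 [6y] bond c/1=9/400: DF=(3851753/4000000 − 9/400·(0.987600+0.948200+0.943400+0.920500+0.883300))/(1+9/400) = 8387/10000 ≈ 0.838700
step 7 [7y] swap r/1=602/21137: DF=(1 − 602/21137·(0.987600+0.948200+0.943400+0.920500+0.883300+0.838700))/(1+602/21137) = 4097/5000 ≈ 0.819400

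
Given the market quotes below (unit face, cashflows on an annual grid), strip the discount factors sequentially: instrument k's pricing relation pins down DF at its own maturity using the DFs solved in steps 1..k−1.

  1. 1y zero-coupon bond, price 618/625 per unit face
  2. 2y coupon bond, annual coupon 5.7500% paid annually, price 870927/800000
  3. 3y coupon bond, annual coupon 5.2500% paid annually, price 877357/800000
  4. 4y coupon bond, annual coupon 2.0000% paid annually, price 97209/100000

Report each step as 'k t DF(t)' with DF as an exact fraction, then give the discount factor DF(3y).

step 1 [1y] zero: DF = P = 618/625 ≈ 0.988800
step 2 [2y] bond c/1=23/400: DF=(870927/800000 − 23/400·(0.988800))/(1+23/400) = 9757/10000 ≈ 0.975700
step 3 [3y] bond c/1=21/400: DF=(877357/800000 − 21/400·(0.988800+0.975700))/(1+21/400) = 118/125 ≈ 0.944000
step 4 [4y] bond c/1=1/50: DF=(97209/100000 − 1/50·(0.988800+0.975700+0.944000))/(1+1/50) = 112/125 ≈ 0.896000

1 1 618/625
2 2 9757/10000
3 3 118/125
4 4 112/125
DF(3y) = 118/125 ≈ 0.944000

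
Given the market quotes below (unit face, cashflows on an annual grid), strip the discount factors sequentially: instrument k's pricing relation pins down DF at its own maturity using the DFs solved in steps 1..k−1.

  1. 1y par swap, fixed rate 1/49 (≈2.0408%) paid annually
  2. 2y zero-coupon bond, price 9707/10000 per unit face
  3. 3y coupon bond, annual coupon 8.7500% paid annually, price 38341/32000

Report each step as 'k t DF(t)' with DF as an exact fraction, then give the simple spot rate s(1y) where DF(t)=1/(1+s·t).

step 1 [1y] swap r/1=1/49: DF=(1 − 1/49·(0))/(1+1/49) = 49/50 ≈ 0.980000
step 2 [2y] zero: DF = P = 9707/10000 ≈ 0.970700
step 3 [3y] bond c/1=7/80: DF=(38341/32000 − 7/80·(0.980000+0.970700))/(1+7/80) = 1181/1250 ≈ 0.944800

1 1 49/50
2 2 9707/10000
3 3 1181/1250
s(1y) = (1/(49/50) − 1)/(1) = 1/49 ≈ 2.0408%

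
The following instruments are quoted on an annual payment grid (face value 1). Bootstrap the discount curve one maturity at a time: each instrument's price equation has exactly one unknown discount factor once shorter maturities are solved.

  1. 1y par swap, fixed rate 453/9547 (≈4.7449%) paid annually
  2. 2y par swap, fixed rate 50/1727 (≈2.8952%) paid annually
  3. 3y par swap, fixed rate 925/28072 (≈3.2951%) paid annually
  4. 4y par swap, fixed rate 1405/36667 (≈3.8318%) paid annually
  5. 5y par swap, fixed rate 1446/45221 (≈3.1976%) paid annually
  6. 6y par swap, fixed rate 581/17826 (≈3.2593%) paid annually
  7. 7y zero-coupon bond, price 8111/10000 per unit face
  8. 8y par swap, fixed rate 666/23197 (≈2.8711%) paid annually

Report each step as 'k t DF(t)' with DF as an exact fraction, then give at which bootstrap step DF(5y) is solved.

1 1 9547/10000
2 2 189/200
3 3 363/400
4 4 1719/2000
5 5 4277/5000
6 6 8257/10000
7 7 8111/10000
8 8 4001/5000
DF(5y) is solved at step 5

step 1 [1y] swap r/1=453/9547: DF=(1 − 453/9547·(0))/(1+453/9547) = 9547/10000 ≈ 0.954700
step 2 [2y] swap r/1=50/1727: DF=(1 − 50/1727·(0.954700))/(1+50/1727) = 189/200 ≈ 0.945000
step 3 [3y] swap r/1=925/28072: DF=(1 − 925/28072·(0.954700+0.945000))/(1+925/28072) = 363/400 ≈ 0.907500
step 4 [4y] swap r/1=1405/36667: DF=(1 − 1405/36667·(0.954700+0.945000+0.907500))/(1+1405/36667) = 1719/2000 ≈ 0.859500
step 5 [5y] swap r/1=1446/45221: DF=(1 − 1446/45221·(0.954700+0.945000+0.907500+0.859500))/(1+1446/45221) = 4277/5000 ≈ 0.855400
step 6 [6y] swap r/1=581/17826: DF=(1 − 581/17826·(0.954700+0.945000+0.907500+0.859500+0.855400))/(1+581/17826) = 8257/10000 ≈ 0.825700
step 7 [7y] zero: DF = P = 8111/10000 ≈ 0.811100
step 8 [8y] swap r/1=666/23197: DF=(1 − 666/23197·(0.954700+0.945000+0.907500+0.859500+0.855400+0.825700+0.811100))/(1+666/23197) = 4001/5000 ≈ 0.800200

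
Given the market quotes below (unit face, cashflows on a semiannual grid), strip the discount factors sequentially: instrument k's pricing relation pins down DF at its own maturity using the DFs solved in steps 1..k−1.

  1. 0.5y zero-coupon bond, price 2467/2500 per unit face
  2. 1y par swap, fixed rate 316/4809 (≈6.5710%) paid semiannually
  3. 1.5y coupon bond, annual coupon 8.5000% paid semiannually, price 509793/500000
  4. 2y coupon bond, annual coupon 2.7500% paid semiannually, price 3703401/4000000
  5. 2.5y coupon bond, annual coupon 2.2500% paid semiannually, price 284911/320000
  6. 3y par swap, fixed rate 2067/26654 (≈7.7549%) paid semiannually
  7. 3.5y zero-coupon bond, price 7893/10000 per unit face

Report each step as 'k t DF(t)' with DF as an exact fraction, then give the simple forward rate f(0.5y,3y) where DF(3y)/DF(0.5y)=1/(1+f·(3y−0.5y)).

1 1/2 2467/2500
2 1 1171/1250
3 3/2 2249/2500
4 2 7/8
5 5/2 8393/10000
6 3 7933/10000
7 7/2 7893/10000
f(0.5y,3y) = ((2467/2500)/(7933/10000) − 1)/(5/2) = 774/7933 ≈ 9.7567%

step 1 [0.5y] zero: DF = P = 2467/2500 ≈ 0.986800
step 2 [1y] swap r/2=158/4809: DF=(1 − 158/4809·(0.986800))/(1+158/4809) = 1171/1250 ≈ 0.936800
step 3 [1.5y] bond c/2=17/400: DF=(509793/500000 − 17/400·(0.986800+0.936800))/(1+17/400) = 2249/2500 ≈ 0.899600
step 4 [2y] bond c/2=11/800: DF=(3703401/4000000 − 11/800·(0.986800+0.936800+0.899600))/(1+11/800) = 7/8 ≈ 0.875000
step 5 [2.5y] bond c/2=9/800: DF=(284911/320000 − 9/800·(0.986800+0.936800+0.899600+0.875000))/(1+9/800) = 8393/10000 ≈ 0.839300
step 6 [3y] swap r/2=2067/53308: DF=(1 − 2067/53308·(0.986800+0.936800+0.899600+0.875000+0.839300))/(1+2067/53308) = 7933/10000 ≈ 0.793300
step 7 [3.5y] zero: DF = P = 7893/10000 ≈ 0.789300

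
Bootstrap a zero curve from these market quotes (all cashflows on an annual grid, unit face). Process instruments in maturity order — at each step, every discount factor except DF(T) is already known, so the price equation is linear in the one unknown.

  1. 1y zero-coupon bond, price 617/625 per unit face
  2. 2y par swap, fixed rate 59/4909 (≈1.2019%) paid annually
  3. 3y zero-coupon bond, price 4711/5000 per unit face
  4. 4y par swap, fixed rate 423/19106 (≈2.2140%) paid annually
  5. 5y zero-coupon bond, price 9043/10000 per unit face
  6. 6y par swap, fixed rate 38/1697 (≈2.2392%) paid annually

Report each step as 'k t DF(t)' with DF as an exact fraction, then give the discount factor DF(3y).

step 1 [1y] zero: DF = P = 617/625 ≈ 0.987200
step 2 [2y] swap r/1=59/4909: DF=(1 − 59/4909·(0.987200))/(1+59/4909) = 2441/2500 ≈ 0.976400
step 3 [3y] zero: DF = P = 4711/5000 ≈ 0.942200
step 4 [4y] swap r/1=423/19106: DF=(1 − 423/19106·(0.987200+0.976400+0.942200))/(1+423/19106) = 4577/5000 ≈ 0.915400
step 5 [5y] zero: DF = P = 9043/10000 ≈ 0.904300
step 6 [6y] swap r/1=38/1697: DF=(1 − 38/1697·(0.987200+0.976400+0.942200+0.915400+0.904300))/(1+38/1697) = 4373/5000 ≈ 0.874600

1 1 617/625
2 2 2441/2500
3 3 4711/5000
4 4 4577/5000
5 5 9043/10000
6 6 4373/5000
DF(3y) = 4711/5000 ≈ 0.942200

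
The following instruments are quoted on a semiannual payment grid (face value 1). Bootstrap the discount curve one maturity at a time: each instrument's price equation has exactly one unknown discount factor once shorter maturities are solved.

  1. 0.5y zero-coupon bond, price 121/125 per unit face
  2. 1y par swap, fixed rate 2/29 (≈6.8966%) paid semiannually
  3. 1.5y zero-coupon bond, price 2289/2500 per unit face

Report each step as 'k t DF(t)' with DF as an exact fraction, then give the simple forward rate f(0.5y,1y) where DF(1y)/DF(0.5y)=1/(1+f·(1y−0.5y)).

step 1 [0.5y] zero: DF = P = 121/125 ≈ 0.968000
step 2 [1y] swap r/2=1/29: DF=(1 − 1/29·(0.968000))/(1+1/29) = 584/625 ≈ 0.934400
step 3 [1.5y] zero: DF = P = 2289/2500 ≈ 0.915600

1 1/2 121/125
2 1 584/625
3 3/2 2289/2500
f(0.5y,1y) = ((121/125)/(584/625) − 1)/(1/2) = 21/292 ≈ 7.1918%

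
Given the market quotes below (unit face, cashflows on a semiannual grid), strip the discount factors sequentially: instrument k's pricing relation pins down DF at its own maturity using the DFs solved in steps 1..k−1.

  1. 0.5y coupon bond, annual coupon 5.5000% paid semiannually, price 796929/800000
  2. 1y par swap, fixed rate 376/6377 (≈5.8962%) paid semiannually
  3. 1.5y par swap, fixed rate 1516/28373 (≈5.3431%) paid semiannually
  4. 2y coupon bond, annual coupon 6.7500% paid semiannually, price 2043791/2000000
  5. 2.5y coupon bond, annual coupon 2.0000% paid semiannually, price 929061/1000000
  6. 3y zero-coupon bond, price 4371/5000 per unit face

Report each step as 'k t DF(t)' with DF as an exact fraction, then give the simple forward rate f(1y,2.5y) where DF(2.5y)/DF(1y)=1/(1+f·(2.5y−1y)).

step 1 [0.5y] bond c/2=11/400: DF=(796929/800000 − 11/400·(0))/(1+11/400) = 1939/2000 ≈ 0.969500
step 2 [1y] swap r/2=188/6377: DF=(1 − 188/6377·(0.969500))/(1+188/6377) = 2359/2500 ≈ 0.943600
step 3 [1.5y] swap r/2=758/28373: DF=(1 − 758/28373·(0.969500+0.943600))/(1+758/28373) = 4621/5000 ≈ 0.924200
step 4 [2y] bond c/2=27/800: DF=(2043791/2000000 − 27/800·(0.969500+0.943600+0.924200))/(1+27/800) = 8959/10000 ≈ 0.895900
step 5 [2.5y] bond c/2=1/100: DF=(929061/1000000 − 1/100·(0.969500+0.943600+0.924200+0.895900))/(1+1/100) = 8829/10000 ≈ 0.882900
step 6 [3y] zero: DF = P = 4371/5000 ≈ 0.874200

1 1/2 1939/2000
2 1 2359/2500
3 3/2 4621/5000
4 2 8959/10000
5 5/2 8829/10000
6 3 4371/5000
f(1y,2.5y) = ((2359/2500)/(8829/10000) − 1)/(3/2) = 1214/26487 ≈ 4.5834%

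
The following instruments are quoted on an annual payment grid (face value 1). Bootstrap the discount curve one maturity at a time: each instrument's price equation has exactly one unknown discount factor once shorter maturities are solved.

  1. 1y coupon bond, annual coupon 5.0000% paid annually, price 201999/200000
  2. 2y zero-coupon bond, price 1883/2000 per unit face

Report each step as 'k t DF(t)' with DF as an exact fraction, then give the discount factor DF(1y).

step 1 [1y] bond c/1=1/20: DF=(201999/200000 − 1/20·(0))/(1+1/20) = 9619/10000 ≈ 0.961900
step 2 [2y] zero: DF = P = 1883/2000 ≈ 0.941500

1 1 9619/10000
2 2 1883/2000
DF(1y) = 9619/10000 ≈ 0.961900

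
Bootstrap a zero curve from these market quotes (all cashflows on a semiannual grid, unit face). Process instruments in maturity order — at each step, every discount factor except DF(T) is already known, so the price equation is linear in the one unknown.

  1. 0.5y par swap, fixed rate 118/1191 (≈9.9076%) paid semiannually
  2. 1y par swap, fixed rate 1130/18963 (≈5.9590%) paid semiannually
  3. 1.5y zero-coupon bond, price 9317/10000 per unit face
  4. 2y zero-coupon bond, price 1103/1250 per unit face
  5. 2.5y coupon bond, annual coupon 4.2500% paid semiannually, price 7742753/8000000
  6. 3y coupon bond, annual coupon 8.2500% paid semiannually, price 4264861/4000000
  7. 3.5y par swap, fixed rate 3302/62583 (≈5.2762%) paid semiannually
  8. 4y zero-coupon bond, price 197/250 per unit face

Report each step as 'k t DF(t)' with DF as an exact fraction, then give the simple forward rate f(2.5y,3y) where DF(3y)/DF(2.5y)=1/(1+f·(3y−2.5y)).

1 1/2 1191/1250
2 1 1887/2000
3 3/2 9317/10000
4 2 1103/1250
5 5/2 1741/2000
6 3 337/400
7 7/2 8349/10000
8 4 197/250
f(2.5y,3y) = ((1741/2000)/(337/400) − 1)/(1/2) = 112/1685 ≈ 6.6469%

step 1 [0.5y] swap r/2=59/1191: DF=(1 − 59/1191·(0))/(1+59/1191) = 1191/1250 ≈ 0.952800
step 2 [1y] swap r/2=565/18963: DF=(1 − 565/18963·(0.952800))/(1+565/18963) = 1887/2000 ≈ 0.943500
step 3 [1.5y] zero: DF = P = 9317/10000 ≈ 0.931700
step 4 [2y] zero: DF = P = 1103/1250 ≈ 0.882400
step 5 [2.5y] bond c/2=17/800: DF=(7742753/8000000 − 17/800·(0.952800+0.943500+0.931700+0.882400))/(1+17/800) = 1741/2000 ≈ 0.870500
step 6 [3y] bond c/2=33/800: DF=(4264861/4000000 − 33/800·(0.952800+0.943500+0.931700+0.882400+0.870500))/(1+33/800) = 337/400 ≈ 0.842500
step 7 [3.5y] swap r/2=1651/62583: DF=(1 − 1651/62583·(0.952800+0.943500+0.931700+0.882400+0.870500+0.842500))/(1+1651/62583) = 8349/10000 ≈ 0.834900
step 8 [4y] zero: DF = P = 197/250 ≈ 0.788000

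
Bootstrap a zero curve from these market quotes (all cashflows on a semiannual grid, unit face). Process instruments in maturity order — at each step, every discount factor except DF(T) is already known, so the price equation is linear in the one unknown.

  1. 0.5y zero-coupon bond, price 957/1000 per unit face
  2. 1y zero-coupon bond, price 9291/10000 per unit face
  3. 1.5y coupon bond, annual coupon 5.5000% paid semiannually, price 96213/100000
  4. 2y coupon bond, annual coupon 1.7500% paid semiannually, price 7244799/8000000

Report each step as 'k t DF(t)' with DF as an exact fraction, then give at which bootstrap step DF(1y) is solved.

step 1 [0.5y] zero: DF = P = 957/1000 ≈ 0.957000
step 2 [1y] zero: DF = P = 9291/10000 ≈ 0.929100
step 3 [1.5y] bond c/2=11/400: DF=(96213/100000 − 11/400·(0.957000+0.929100))/(1+11/400) = 8859/10000 ≈ 0.885900
step 4 [2y] bond c/2=7/800: DF=(7244799/8000000 − 7/800·(0.957000+0.929100+0.885900))/(1+7/800) = 8737/10000 ≈ 0.873700

1 1/2 957/1000
2 1 9291/10000
3 3/2 8859/10000
4 2 8737/10000
DF(1y) is solved at step 2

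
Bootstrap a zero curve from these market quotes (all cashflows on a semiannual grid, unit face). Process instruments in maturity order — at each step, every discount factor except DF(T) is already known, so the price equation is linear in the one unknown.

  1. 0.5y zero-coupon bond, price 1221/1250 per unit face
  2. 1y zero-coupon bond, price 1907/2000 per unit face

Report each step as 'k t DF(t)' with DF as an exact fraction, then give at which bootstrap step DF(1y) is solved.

step 1 [0.5y] zero: DF = P = 1221/1250 ≈ 0.976800
step 2 [1y] zero: DF = P = 1907/2000 ≈ 0.953500

1 1/2 1221/1250
2 1 1907/2000
DF(1y) is solved at step 2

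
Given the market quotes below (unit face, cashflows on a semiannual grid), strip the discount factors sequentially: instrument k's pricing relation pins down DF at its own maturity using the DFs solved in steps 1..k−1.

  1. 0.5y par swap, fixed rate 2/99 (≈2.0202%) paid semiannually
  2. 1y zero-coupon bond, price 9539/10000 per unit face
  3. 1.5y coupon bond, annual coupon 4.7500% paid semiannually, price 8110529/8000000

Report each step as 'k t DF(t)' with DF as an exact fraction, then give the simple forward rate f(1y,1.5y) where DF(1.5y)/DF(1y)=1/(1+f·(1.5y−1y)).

1 1/2 99/100
2 1 9539/10000
3 3/2 2363/2500
f(1y,1.5y) = ((9539/10000)/(2363/2500) − 1)/(1/2) = 87/4726 ≈ 1.8409%

step 1 [0.5y] swap r/2=1/99: DF=(1 − 1/99·(0))/(1+1/99) = 99/100 ≈ 0.990000
step 2 [1y] zero: DF = P = 9539/10000 ≈ 0.953900
step 3 [1.5y] bond c/2=19/800: DF=(8110529/8000000 − 19/800·(0.990000+0.953900))/(1+19/800) = 2363/2500 ≈ 0.945200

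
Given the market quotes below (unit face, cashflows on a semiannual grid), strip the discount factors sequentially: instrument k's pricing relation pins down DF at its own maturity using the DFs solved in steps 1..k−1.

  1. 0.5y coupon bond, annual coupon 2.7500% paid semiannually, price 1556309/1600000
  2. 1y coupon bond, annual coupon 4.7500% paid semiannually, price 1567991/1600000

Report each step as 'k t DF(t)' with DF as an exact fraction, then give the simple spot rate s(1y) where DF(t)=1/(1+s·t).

1 1/2 1919/2000
2 1 187/200
s(1y) = (1/(187/200) − 1)/(1) = 13/187 ≈ 6.9519%

step 1 [0.5y] bond c/2=11/800: DF=(1556309/1600000 − 11/800·(0))/(1+11/800) = 1919/2000 ≈ 0.959500
step 2 [1y] bond c/2=19/800: DF=(1567991/1600000 − 19/800·(0.959500))/(1+19/800) = 187/200 ≈ 0.935000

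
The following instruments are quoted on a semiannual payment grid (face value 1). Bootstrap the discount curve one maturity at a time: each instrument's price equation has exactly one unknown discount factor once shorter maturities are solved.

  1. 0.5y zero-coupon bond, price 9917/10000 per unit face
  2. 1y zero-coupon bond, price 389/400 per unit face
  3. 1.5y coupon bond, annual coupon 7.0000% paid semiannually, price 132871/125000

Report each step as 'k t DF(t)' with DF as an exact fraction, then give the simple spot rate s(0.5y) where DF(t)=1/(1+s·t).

1 1/2 9917/10000
2 1 389/400
3 3/2 4803/5000
s(0.5y) = (1/(9917/10000) − 1)/(1/2) = 166/9917 ≈ 1.6739%

step 1 [0.5y] zero: DF = P = 9917/10000 ≈ 0.991700
step 2 [1y] zero: DF = P = 389/400 ≈ 0.972500
step 3 [1.5y] bond c/2=7/200: DF=(132871/125000 − 7/200·(0.991700+0.972500))/(1+7/200) = 4803/5000 ≈ 0.960600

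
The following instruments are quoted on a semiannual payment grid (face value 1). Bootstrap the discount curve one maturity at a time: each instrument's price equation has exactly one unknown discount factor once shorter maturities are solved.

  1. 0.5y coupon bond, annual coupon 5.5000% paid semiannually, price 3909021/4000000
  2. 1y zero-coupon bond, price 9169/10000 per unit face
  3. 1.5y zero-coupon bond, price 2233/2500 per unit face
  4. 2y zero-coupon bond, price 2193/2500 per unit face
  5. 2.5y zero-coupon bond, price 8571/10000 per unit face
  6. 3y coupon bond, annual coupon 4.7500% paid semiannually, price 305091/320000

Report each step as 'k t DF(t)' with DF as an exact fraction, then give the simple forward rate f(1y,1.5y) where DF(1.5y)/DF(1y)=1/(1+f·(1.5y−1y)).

step 1 [0.5y] bond c/2=11/400: DF=(3909021/4000000 − 11/400·(0))/(1+11/400) = 9511/10000 ≈ 0.951100
step 2 [1y] zero: DF = P = 9169/10000 ≈ 0.916900
step 3 [1.5y] zero: DF = P = 2233/2500 ≈ 0.893200
step 4 [2y] zero: DF = P = 2193/2500 ≈ 0.877200
step 5 [2.5y] zero: DF = P = 8571/10000 ≈ 0.857100
step 6 [3y] bond c/2=19/800: DF=(305091/320000 − 19/800·(0.951100+0.916900+0.893200+0.877200+0.857100))/(1+19/800) = 827/1000 ≈ 0.827000

1 1/2 9511/10000
2 1 9169/10000
3 3/2 2233/2500
4 2 2193/2500
5 5/2 8571/10000
6 3 827/1000
f(1y,1.5y) = ((9169/10000)/(2233/2500) − 1)/(1/2) = 237/4466 ≈ 5.3068%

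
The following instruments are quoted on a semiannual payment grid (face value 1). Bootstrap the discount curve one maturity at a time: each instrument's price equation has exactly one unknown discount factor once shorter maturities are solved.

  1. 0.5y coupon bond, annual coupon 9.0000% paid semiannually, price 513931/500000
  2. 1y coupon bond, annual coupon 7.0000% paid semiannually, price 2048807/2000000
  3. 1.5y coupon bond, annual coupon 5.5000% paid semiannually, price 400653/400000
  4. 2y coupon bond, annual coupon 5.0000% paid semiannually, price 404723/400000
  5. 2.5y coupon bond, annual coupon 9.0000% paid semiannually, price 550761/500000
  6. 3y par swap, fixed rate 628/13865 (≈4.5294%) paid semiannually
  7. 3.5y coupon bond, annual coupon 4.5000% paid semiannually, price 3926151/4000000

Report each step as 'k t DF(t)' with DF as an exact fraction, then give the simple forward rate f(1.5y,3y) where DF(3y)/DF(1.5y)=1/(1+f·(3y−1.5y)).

step 1 [0.5y] bond c/2=9/200: DF=(513931/500000 − 9/200·(0))/(1+9/200) = 2459/2500 ≈ 0.983600
step 2 [1y] bond c/2=7/200: DF=(2048807/2000000 − 7/200·(0.983600))/(1+7/200) = 1913/2000 ≈ 0.956500
step 3 [1.5y] bond c/2=11/400: DF=(400653/400000 − 11/400·(0.983600+0.956500))/(1+11/400) = 9229/10000 ≈ 0.922900
step 4 [2y] bond c/2=1/40: DF=(404723/400000 − 1/40·(0.983600+0.956500+0.922900))/(1+1/40) = 9173/10000 ≈ 0.917300
step 5 [2.5y] bond c/2=9/200: DF=(550761/500000 − 9/200·(0.983600+0.956500+0.922900+0.917300))/(1+9/200) = 8913/10000 ≈ 0.891300
step 6 [3y] swap r/2=314/13865: DF=(1 − 314/13865·(0.983600+0.956500+0.922900+0.917300+0.891300))/(1+314/13865) = 1093/1250 ≈ 0.874400
step 7 [3.5y] bond c/2=9/400: DF=(3926151/4000000 − 9/400·(0.983600+0.956500+0.922900+0.917300+0.891300+0.874400))/(1+9/400) = 8379/10000 ≈ 0.837900

1 1/2 2459/2500
2 1 1913/2000
3 3/2 9229/10000
4 2 9173/10000
5 5/2 8913/10000
6 3 1093/1250
7 7/2 8379/10000
f(1.5y,3y) = ((9229/10000)/(1093/1250) − 1)/(3/2) = 485/13116 ≈ 3.6978%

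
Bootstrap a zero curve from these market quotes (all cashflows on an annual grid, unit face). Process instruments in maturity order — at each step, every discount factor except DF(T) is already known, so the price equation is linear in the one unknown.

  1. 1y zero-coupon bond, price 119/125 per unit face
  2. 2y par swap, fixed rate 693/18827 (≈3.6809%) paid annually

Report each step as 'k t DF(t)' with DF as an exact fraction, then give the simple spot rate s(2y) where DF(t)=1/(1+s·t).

1 1 119/125
2 2 9307/10000
s(2y) = (1/(9307/10000) − 1)/(2) = 693/18614 ≈ 3.7230%

step 1 [1y] zero: DF = P = 119/125 ≈ 0.952000
step 2 [2y] swap r/1=693/18827: DF=(1 − 693/18827·(0.952000))/(1+693/18827) = 9307/10000 ≈ 0.930700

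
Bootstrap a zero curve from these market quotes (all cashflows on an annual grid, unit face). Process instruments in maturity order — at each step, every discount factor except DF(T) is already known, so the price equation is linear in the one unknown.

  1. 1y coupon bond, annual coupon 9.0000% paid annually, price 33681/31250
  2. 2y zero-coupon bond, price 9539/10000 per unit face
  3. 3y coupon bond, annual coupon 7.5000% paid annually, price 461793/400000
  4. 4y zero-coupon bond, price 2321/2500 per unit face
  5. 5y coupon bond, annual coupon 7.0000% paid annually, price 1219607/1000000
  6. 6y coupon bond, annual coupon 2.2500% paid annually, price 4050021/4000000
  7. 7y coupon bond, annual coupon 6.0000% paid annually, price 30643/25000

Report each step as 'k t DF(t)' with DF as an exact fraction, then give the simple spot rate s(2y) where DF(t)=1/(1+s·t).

step 1 [1y] bond c/1=9/100: DF=(33681/31250 − 9/100·(0))/(1+9/100) = 618/625 ≈ 0.988800
step 2 [2y] zero: DF = P = 9539/10000 ≈ 0.953900
step 3 [3y] bond c/1=3/40: DF=(461793/400000 − 3/40·(0.988800+0.953900))/(1+3/40) = 1173/1250 ≈ 0.938400
step 4 [4y] zero: DF = P = 2321/2500 ≈ 0.928400
step 5 [5y] bond c/1=7/100: DF=(1219607/1000000 − 7/100·(0.988800+0.953900+0.938400+0.928400))/(1+7/100) = 4453/5000 ≈ 0.890600
step 6 [6y] bond c/1=9/400: DF=(4050021/4000000 − 9/400·(0.988800+0.953900+0.938400+0.928400+0.890600))/(1+9/400) = 2217/2500 ≈ 0.886800
step 7 [7y] bond c/1=3/50: DF=(30643/25000 − 3/50·(0.988800+0.953900+0.938400+0.928400+0.890600+0.886800))/(1+3/50) = 8401/10000 ≈ 0.840100

1 1 618/625
2 2 9539/10000
3 3 1173/1250
4 4 2321/2500
5 5 4453/5000
6 6 2217/2500
7 7 8401/10000
s(2y) = (1/(9539/10000) − 1)/(2) = 461/19078 ≈ 2.4164%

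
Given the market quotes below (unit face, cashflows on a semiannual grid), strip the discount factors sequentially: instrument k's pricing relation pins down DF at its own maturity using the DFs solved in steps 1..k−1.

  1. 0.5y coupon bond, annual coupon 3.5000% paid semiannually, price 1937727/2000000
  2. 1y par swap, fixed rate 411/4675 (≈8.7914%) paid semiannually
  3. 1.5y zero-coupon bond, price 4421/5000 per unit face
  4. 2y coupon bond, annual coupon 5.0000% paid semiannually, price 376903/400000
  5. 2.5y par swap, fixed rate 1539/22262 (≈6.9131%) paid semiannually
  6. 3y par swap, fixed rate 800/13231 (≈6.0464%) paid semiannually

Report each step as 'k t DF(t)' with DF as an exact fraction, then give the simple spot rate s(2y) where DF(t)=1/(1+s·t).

1 1/2 4761/5000
2 1 4589/5000
3 3/2 4421/5000
4 2 8521/10000
5 5/2 8461/10000
6 3 21/25
s(2y) = (1/(8521/10000) − 1)/(2) = 1479/17042 ≈ 8.6786%

step 1 [0.5y] bond c/2=7/400: DF=(1937727/2000000 − 7/400·(0))/(1+7/400) = 4761/5000 ≈ 0.952200
step 2 [1y] swap r/2=411/9350: DF=(1 − 411/9350·(0.952200))/(1+411/9350) = 4589/5000 ≈ 0.917800
step 3 [1.5y] zero: DF = P = 4421/5000 ≈ 0.884200
step 4 [2y] bond c/2=1/40: DF=(376903/400000 − 1/40·(0.952200+0.917800+0.884200))/(1+1/40) = 8521/10000 ≈ 0.852100
step 5 [2.5y] swap r/2=1539/44524: DF=(1 − 1539/44524·(0.952200+0.917800+0.884200+0.852100))/(1+1539/44524) = 8461/10000 ≈ 0.846100
step 6 [3y] swap r/2=400/13231: DF=(1 − 400/13231·(0.952200+0.917800+0.884200+0.852100+0.846100))/(1+400/13231) = 21/25 ≈ 0.840000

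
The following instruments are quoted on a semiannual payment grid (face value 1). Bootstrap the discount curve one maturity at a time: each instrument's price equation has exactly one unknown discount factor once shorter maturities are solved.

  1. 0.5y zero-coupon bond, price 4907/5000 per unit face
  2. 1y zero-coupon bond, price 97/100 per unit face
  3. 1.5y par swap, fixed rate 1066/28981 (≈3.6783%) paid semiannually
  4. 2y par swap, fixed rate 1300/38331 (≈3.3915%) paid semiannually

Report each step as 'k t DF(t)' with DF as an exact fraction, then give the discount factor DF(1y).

step 1 [0.5y] zero: DF = P = 4907/5000 ≈ 0.981400
step 2 [1y] zero: DF = P = 97/100 ≈ 0.970000
step 3 [1.5y] swap r/2=533/28981: DF=(1 − 533/28981·(0.981400+0.970000))/(1+533/28981) = 9467/10000 ≈ 0.946700
step 4 [2y] swap r/2=650/38331: DF=(1 − 650/38331·(0.981400+0.970000+0.946700))/(1+650/38331) = 187/200 ≈ 0.935000

1 1/2 4907/5000
2 1 97/100
3 3/2 9467/10000
4 2 187/200
DF(1y) = 97/100 ≈ 0.970000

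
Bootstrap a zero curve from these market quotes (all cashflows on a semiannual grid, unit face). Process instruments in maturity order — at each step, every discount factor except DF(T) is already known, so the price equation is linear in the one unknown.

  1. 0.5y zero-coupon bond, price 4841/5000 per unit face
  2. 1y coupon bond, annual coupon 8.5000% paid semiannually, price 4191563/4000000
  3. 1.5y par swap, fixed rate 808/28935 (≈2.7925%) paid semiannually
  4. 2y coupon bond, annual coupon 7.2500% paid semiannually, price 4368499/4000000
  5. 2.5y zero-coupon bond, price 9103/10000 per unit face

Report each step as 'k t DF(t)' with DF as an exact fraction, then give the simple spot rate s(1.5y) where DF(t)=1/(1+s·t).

step 1 [0.5y] zero: DF = P = 4841/5000 ≈ 0.968200
step 2 [1y] bond c/2=17/400: DF=(4191563/4000000 − 17/400·(0.968200))/(1+17/400) = 9657/10000 ≈ 0.965700
step 3 [1.5y] swap r/2=404/28935: DF=(1 − 404/28935·(0.968200+0.965700))/(1+404/28935) = 2399/2500 ≈ 0.959600
step 4 [2y] bond c/2=29/800: DF=(4368499/4000000 − 29/800·(0.968200+0.965700+0.959600))/(1+29/800) = 9527/10000 ≈ 0.952700
step 5 [2.5y] zero: DF = P = 9103/10000 ≈ 0.910300

1 1/2 4841/5000
2 1 9657/10000
3 3/2 2399/2500
4 2 9527/10000
5 5/2 9103/10000
s(1.5y) = (1/(2399/2500) − 1)/(3/2) = 202/7197 ≈ 2.8067%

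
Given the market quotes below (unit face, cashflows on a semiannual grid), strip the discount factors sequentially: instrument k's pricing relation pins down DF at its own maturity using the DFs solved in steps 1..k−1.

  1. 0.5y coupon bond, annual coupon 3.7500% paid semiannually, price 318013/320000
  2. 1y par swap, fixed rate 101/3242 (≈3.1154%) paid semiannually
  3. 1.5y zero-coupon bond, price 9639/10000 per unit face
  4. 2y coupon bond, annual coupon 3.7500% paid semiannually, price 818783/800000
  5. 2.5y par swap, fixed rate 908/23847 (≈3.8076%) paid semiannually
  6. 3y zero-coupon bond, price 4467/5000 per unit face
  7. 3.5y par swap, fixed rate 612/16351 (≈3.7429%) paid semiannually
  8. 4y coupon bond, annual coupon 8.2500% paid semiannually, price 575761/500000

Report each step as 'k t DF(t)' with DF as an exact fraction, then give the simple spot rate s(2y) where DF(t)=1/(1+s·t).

step 1 [0.5y] bond c/2=3/160: DF=(318013/320000 − 3/160·(0))/(1+3/160) = 1951/2000 ≈ 0.975500
step 2 [1y] swap r/2=101/6484: DF=(1 − 101/6484·(0.975500))/(1+101/6484) = 9697/10000 ≈ 0.969700
step 3 [1.5y] zero: DF = P = 9639/10000 ≈ 0.963900
step 4 [2y] bond c/2=3/160: DF=(818783/800000 − 3/160·(0.975500+0.969700+0.963900))/(1+3/160) = 9511/10000 ≈ 0.951100
step 5 [2.5y] swap r/2=454/23847: DF=(1 − 454/23847·(0.975500+0.969700+0.963900+0.951100))/(1+454/23847) = 2273/2500 ≈ 0.909200
step 6 [3y] zero: DF = P = 4467/5000 ≈ 0.893400
step 7 [3.5y] swap r/2=306/16351: DF=(1 − 306/16351·(0.975500+0.969700+0.963900+0.951100+0.909200+0.893400))/(1+306/16351) = 1097/1250 ≈ 0.877600
step 8 [4y] bond c/2=33/800: DF=(575761/500000 − 33/800·(0.975500+0.969700+0.963900+0.951100+0.909200+0.893400+0.877600))/(1+33/800) = 2117/2500 ≈ 0.846800

1 1/2 1951/2000
2 1 9697/10000
3 3/2 9639/10000
4 2 9511/10000
5 5/2 2273/2500
6 3 4467/5000
7 7/2 1097/1250
8 4 2117/2500
s(2y) = (1/(9511/10000) − 1)/(2) = 489/19022 ≈ 2.5707%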